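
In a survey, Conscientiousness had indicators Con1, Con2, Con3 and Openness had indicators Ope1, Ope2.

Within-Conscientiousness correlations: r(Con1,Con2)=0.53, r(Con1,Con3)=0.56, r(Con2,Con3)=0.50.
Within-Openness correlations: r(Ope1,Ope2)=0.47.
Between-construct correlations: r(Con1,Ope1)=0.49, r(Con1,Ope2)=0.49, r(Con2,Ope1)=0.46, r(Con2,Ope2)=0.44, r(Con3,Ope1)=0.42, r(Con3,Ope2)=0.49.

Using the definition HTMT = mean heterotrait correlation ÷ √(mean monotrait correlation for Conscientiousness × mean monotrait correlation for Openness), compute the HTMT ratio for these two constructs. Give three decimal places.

0.932

Between-construct mean = 2.79/6 = 0.4650.
Mean within-Con = 1.59/3 = 0.5300; mean within-Ope = 0.47/1 = 0.4700.
Geometric mean = √(0.5300 × 0.4700) = 0.4991.
HTMT = 0.4650 / 0.4991 = 0.932.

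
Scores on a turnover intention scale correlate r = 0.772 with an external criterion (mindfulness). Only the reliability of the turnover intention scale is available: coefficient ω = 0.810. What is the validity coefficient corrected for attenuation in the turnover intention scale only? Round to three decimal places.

0.858

Single correction: r_c = r_obs / √r_xx = 0.772 / √0.810 = 0.772 / 0.9000 ≈ 0.858.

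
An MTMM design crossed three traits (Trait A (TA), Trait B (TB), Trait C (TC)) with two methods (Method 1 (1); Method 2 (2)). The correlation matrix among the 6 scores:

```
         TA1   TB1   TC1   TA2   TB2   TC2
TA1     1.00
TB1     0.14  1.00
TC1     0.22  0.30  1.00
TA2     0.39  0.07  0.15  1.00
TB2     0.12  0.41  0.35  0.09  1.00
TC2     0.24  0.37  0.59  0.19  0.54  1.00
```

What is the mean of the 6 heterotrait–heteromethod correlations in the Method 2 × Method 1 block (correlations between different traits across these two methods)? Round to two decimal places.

HTHM values (method 2 × method 1): 0.07, 0.15, 0.12, 0.35, 0.24, 0.37; mean = 1.30/6 = 0.22.

0.22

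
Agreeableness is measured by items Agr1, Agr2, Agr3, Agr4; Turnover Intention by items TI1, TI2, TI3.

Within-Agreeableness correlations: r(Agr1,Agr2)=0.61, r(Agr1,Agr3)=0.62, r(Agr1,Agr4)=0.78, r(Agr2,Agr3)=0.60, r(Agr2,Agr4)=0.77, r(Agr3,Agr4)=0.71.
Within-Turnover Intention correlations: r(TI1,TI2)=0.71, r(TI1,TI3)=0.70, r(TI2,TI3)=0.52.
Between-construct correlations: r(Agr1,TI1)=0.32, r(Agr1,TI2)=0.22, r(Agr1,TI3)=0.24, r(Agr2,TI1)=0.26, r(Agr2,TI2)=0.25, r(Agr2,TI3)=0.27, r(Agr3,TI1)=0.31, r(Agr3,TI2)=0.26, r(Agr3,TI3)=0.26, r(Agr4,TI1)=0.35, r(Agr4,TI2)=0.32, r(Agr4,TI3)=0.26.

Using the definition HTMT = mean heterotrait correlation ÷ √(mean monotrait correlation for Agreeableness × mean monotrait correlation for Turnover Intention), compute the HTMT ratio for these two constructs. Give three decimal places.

Mean heterotrait r = 3.32/12 = 0.2767.
Mean within-Agr = 4.09/6 = 0.6817; mean within-TI = 1.93/3 = 0.6433.
Geometric mean = √(0.6817 × 0.6433) = 0.6622.
HTMT = 0.2767 / 0.6622 = 0.418.

0.418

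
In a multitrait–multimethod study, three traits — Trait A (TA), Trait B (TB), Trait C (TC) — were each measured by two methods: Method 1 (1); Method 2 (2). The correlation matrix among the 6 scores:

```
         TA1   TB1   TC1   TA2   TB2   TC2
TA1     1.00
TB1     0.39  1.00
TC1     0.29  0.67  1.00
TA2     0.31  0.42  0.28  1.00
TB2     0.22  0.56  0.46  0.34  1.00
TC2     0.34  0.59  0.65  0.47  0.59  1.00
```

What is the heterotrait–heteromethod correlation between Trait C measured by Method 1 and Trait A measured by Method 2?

Different traits and methods: r(TC1, TA2) = 0.28.

0.28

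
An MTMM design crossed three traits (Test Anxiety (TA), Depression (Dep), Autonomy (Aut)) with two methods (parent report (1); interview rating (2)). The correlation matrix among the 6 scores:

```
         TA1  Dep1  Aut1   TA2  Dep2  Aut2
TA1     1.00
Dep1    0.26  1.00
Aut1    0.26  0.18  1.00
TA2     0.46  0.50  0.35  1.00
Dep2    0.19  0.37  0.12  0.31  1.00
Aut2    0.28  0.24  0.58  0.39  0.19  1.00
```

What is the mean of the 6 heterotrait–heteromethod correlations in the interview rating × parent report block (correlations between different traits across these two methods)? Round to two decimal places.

0.28

HTHM values (method 2 × method 1): 0.50, 0.35, 0.19, 0.12, 0.28, 0.24; mean = 1.68/6 = 0.28.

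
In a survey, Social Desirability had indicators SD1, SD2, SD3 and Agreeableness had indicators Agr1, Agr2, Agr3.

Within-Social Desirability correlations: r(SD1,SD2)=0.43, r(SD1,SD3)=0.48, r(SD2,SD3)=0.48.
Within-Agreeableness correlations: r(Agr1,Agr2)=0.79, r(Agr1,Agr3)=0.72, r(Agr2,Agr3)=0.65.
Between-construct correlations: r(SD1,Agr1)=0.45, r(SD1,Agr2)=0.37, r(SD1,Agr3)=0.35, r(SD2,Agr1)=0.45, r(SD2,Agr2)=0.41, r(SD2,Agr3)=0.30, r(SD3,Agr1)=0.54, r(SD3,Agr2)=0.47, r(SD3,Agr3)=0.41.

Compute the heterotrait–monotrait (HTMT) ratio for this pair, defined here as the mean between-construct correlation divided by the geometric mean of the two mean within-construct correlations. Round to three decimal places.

Between-construct mean = 3.75/9 = 0.4167.
Mean within-SD = 1.39/3 = 0.4633; mean within-Agr = 2.16/3 = 0.7200.
Geometric mean = √(0.4633 × 0.7200) = 0.5776.
HTMT = 0.4167 / 0.5776 = 0.721.

0.721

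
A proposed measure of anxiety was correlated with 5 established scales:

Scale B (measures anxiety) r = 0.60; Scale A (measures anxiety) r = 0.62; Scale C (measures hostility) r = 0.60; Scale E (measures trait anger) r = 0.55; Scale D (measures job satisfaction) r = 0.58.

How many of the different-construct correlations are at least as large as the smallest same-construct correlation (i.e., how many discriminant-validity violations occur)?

1

Convergent (same construct = anxiety): Scale B, Scale A.
Smallest convergent = 0.60. Discriminant values: 0.60, 0.55, 0.58; count ≥ 0.60 → 1.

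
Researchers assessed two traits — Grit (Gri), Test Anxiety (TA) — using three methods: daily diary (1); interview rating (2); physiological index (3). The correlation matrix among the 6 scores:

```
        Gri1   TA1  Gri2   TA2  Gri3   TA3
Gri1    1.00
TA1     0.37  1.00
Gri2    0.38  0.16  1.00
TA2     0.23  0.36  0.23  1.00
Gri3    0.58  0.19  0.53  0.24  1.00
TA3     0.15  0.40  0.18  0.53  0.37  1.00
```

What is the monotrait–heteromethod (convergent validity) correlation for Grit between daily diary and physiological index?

Same trait (Gri), different methods: r(Gri1, Gri3) = 0.58.

0.58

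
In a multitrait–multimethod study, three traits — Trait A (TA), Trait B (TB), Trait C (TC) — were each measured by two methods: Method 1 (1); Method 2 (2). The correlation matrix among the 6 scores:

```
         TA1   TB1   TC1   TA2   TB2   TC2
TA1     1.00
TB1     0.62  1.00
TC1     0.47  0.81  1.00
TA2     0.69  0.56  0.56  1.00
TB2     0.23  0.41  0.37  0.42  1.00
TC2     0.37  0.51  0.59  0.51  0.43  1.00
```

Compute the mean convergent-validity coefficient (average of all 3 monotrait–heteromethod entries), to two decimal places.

Convergent values: 0.69, 0.41, 0.59; mean = 1.69/3 = 0.56.

0.56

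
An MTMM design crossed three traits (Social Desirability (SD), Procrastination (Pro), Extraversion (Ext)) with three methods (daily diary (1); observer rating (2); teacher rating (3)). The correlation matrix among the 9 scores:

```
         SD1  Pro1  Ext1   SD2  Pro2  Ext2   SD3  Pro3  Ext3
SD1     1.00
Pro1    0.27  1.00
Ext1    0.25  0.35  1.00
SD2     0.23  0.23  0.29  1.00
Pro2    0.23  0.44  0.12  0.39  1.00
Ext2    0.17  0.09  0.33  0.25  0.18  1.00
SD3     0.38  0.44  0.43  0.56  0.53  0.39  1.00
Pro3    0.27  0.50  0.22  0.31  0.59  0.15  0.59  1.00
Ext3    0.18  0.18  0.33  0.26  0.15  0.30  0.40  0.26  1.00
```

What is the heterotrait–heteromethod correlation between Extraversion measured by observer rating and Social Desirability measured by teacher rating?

Different traits and methods: r(Ext2, SD3) = 0.39.

0.39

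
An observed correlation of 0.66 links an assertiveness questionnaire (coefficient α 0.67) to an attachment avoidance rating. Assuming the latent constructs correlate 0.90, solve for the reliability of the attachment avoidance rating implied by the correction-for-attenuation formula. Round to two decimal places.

0.80

r_true = r_obs / √(r_xx · r_yy) ⇒ 0.90 = 0.66 / √(0.67 · r_yy).
√(0.67 · r_yy) = 0.66 / 0.90 = 0.7333; 0.67 · r_yy = 0.5377; r_yy = 0.5377 / 0.67 ≈ 0.80.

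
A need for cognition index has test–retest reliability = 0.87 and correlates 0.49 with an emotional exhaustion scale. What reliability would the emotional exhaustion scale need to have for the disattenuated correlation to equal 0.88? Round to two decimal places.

0.36

r_true = r_obs / √(r_xx · r_yy) ⇒ 0.88 = 0.49 / √(0.87 · r_yy).
√(0.87 · r_yy) = 0.49 / 0.88 = 0.5568; 0.87 · r_yy = 0.3100; r_yy = 0.3100 / 0.87 ≈ 0.36.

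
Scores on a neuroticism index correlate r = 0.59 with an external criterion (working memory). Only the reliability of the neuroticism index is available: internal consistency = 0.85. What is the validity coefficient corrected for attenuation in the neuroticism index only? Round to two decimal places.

0.64

Single correction: r_c = r_obs / √r_xx = 0.59 / √0.85 = 0.59 / 0.9220 ≈ 0.64.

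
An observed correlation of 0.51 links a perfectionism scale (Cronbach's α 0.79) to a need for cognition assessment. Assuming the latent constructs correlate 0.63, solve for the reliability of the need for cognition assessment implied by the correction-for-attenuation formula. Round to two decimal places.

r_true = r_obs / √(r_xx · r_yy) ⇒ 0.63 = 0.51 / √(0.79 · r_yy).
√(0.79 · r_yy) = 0.51 / 0.63 = 0.8095; 0.79 · r_yy = 0.6553; r_yy = 0.6553 / 0.79 ≈ 0.83.

0.83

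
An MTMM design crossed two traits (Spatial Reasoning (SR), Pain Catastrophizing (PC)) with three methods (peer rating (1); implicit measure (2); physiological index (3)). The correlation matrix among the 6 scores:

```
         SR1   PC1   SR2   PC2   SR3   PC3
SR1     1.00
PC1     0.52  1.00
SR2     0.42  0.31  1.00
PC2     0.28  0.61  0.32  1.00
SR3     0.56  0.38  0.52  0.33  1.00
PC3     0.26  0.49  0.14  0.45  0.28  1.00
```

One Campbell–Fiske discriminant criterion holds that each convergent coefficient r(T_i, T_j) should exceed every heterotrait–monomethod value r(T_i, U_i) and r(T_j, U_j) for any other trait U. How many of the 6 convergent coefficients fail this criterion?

2

Each convergent coefficient versus the relevant comparison correlations:
SR (methods 1·2): 0.42 vs {0.52, 0.32} → fail.
SR (methods 1·3): 0.56 vs {0.52, 0.28} → pass.
SR (methods 2·3): 0.52 vs {0.32, 0.28} → pass.
PC (methods 1·2): 0.61 vs {0.52, 0.32} → pass.
PC (methods 1·3): 0.49 vs {0.52, 0.28} → fail.
PC (methods 2·3): 0.45 vs {0.32, 0.28} → pass.
2 of 6 fail.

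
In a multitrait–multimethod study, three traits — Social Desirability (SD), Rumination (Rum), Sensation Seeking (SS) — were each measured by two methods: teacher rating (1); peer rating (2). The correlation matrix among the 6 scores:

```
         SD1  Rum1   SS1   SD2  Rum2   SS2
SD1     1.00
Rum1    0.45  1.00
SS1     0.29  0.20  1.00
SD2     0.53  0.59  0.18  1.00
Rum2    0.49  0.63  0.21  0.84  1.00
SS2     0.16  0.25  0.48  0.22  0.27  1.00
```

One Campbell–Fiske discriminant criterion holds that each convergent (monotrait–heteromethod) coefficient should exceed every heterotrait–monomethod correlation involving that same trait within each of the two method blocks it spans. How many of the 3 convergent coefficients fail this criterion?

Checking each validity diagonal entry against its comparison values:
SD (methods 1·2): 0.53 vs {0.45, 0.84, 0.29, 0.22} → fail.
Rum (methods 1·2): 0.63 vs {0.45, 0.84, 0.20, 0.27} → fail.
SS (methods 1·2): 0.48 vs {0.29, 0.22, 0.20, 0.27} → pass.
2 of 3 fail.

2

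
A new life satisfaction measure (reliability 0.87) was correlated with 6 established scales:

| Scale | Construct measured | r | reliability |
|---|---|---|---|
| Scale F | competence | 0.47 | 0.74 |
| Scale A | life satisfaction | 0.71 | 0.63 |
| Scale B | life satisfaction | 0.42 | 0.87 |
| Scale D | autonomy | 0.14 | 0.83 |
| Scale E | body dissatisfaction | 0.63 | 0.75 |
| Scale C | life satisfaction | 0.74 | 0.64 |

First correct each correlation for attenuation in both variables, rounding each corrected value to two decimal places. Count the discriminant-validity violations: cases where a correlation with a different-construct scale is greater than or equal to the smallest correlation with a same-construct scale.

Disattenuated r (r / √(r_scale · r_new)):
  Scale F (disc): 0.47 / √(0.74·0.87) = 0.59
  Scale A (conv): 0.71 / √(0.63·0.87) = 0.96
  Scale B (conv): 0.42 / √(0.87·0.87) = 0.48
  Scale D (disc): 0.14 / √(0.83·0.87) = 0.16
  Scale E (disc): 0.63 / √(0.75·0.87) = 0.78
  Scale C (conv): 0.74 / √(0.64·0.87) = 0.99
Smallest convergent = 0.48. Discriminant values: 0.59, 0.16, 0.78; count ≥ 0.48 → 2.

2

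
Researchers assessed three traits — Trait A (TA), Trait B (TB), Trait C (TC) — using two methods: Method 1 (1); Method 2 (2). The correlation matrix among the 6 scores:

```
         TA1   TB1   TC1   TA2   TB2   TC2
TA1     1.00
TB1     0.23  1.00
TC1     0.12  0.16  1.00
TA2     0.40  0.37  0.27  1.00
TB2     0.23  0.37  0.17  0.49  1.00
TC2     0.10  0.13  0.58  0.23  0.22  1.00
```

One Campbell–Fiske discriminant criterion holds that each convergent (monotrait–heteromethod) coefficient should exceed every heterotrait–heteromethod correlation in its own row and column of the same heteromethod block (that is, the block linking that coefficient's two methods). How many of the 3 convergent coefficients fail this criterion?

Convergent coefficients and their comparison sets:
TA (methods 1·2): 0.40 vs {0.23, 0.37, 0.10, 0.27} → pass.
TB (methods 1·2): 0.37 vs {0.37, 0.23, 0.13, 0.17} → fail.
TC (methods 1·2): 0.58 vs {0.27, 0.10, 0.17, 0.13} → pass.
1 of 3 fail.

1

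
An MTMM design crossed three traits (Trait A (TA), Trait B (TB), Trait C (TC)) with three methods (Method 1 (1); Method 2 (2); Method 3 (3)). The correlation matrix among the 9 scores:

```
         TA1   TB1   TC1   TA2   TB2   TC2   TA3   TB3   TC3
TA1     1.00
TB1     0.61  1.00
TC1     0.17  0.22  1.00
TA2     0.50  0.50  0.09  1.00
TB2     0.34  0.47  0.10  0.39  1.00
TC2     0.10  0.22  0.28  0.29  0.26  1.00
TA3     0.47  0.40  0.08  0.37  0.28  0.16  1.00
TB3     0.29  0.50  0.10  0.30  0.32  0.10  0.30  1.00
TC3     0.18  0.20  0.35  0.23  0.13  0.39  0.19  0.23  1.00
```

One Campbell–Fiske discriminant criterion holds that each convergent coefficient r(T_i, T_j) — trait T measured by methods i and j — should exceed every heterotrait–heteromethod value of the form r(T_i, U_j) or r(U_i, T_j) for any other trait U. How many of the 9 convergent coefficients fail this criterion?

Convergent coefficients and their comparison sets:
TA (methods 1·2): 0.50 vs {0.34, 0.50, 0.10, 0.09} → fail.
TA (methods 1·3): 0.47 vs {0.29, 0.40, 0.18, 0.08} → pass.
TA (methods 2·3): 0.37 vs {0.30, 0.28, 0.23, 0.16} → pass.
TB (methods 1·2): 0.47 vs {0.50, 0.34, 0.22, 0.10} → fail.
TB (methods 1·3): 0.50 vs {0.40, 0.29, 0.20, 0.10} → pass.
TB (methods 2·3): 0.32 vs {0.28, 0.30, 0.13, 0.10} → pass.
TC (methods 1·2): 0.28 vs {0.09, 0.10, 0.10, 0.22} → pass.
TC (methods 1·3): 0.35 vs {0.08, 0.18, 0.10, 0.20} → pass.
TC (methods 2·3): 0.39 vs {0.16, 0.23, 0.10, 0.13} → pass.
2 of 9 fail.

2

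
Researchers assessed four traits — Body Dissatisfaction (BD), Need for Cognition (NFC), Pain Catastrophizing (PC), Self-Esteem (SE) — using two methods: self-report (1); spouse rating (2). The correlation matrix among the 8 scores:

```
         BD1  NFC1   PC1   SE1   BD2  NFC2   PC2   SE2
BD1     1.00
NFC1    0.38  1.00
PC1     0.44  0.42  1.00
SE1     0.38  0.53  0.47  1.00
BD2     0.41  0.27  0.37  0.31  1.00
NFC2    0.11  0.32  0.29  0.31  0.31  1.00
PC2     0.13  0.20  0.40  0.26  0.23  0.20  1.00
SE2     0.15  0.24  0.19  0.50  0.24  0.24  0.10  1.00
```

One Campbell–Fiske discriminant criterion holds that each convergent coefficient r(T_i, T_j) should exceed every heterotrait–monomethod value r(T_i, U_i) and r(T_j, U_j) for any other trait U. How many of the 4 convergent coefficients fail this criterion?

4

Checking each validity diagonal entry against its comparison values:
BD (methods 1·2): 0.41 vs {0.38, 0.31, 0.44, 0.23, 0.38, 0.24} → fail.
NFC (methods 1·2): 0.32 vs {0.38, 0.31, 0.42, 0.20, 0.53, 0.24} → fail.
PC (methods 1·2): 0.40 vs {0.44, 0.23, 0.42, 0.20, 0.47, 0.10} → fail.
SE (methods 1·2): 0.50 vs {0.38, 0.24, 0.53, 0.24, 0.47, 0.10} → fail.
4 of 4 fail.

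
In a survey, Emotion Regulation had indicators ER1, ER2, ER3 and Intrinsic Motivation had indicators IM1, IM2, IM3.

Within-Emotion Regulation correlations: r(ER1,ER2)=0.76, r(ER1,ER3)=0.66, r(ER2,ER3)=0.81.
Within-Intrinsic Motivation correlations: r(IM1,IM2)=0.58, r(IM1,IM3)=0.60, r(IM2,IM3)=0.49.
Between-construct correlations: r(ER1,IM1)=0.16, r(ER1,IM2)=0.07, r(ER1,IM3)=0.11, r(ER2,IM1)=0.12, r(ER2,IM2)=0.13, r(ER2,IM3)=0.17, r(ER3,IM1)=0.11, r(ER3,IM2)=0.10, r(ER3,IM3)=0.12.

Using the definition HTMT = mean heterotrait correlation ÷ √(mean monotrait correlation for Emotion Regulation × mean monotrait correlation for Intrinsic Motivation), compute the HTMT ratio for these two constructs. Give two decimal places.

Mean heterotrait r = 1.09/9 = 0.1211.
Mean within-ER = 2.23/3 = 0.7433; mean within-IM = 1.67/3 = 0.5567.
Geometric mean = √(0.7433 × 0.5567) = 0.6433.
HTMT = 0.1211 / 0.6433 = 0.19.

0.19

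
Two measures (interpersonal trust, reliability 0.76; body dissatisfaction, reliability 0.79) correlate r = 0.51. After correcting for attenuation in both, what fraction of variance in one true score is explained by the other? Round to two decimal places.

0.43

Disattenuated r = 0.51 / √(0.76 × 0.79) = 0.51 / 0.7749 = 0.6581.
Shared true-score variance = 0.6581² = 0.4331 ≈ 0.43.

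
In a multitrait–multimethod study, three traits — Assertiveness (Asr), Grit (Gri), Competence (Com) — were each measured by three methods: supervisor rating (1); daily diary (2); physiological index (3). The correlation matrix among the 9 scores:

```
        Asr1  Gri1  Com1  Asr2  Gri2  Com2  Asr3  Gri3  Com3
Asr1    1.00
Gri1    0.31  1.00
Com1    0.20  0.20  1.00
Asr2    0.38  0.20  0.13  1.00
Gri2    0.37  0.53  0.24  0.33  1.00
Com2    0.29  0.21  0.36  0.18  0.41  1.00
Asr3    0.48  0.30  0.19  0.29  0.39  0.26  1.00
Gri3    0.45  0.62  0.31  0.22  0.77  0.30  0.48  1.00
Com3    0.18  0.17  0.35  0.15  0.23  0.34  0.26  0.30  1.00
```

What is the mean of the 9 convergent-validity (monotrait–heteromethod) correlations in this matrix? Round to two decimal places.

Convergent values: 0.38, 0.48, 0.29, 0.53, 0.62, 0.77, 0.36, 0.35, 0.34; mean = 4.12/9 = 0.46.

0.46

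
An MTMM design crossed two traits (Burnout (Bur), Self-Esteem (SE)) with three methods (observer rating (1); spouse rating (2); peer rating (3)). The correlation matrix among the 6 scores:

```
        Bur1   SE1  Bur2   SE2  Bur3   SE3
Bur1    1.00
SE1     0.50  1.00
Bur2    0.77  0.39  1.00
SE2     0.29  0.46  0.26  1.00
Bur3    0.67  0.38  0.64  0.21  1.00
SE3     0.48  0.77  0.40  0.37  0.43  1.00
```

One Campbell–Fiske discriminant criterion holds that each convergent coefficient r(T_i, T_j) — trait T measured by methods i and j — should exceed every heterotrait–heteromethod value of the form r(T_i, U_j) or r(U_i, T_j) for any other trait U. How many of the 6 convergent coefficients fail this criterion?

1

Each convergent coefficient versus the relevant comparison correlations:
Bur (methods 1·2): 0.77 vs {0.29, 0.39} → pass.
Bur (methods 1·3): 0.67 vs {0.48, 0.38} → pass.
Bur (methods 2·3): 0.64 vs {0.40, 0.21} → pass.
SE (methods 1·2): 0.46 vs {0.39, 0.29} → pass.
SE (methods 1·3): 0.77 vs {0.38, 0.48} → pass.
SE (methods 2·3): 0.37 vs {0.21, 0.40} → fail.
1 of 6 fail.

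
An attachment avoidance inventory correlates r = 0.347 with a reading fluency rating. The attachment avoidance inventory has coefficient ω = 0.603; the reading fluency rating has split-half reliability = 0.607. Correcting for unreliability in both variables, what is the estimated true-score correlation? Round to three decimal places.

r_true = r_obs / √(r_xx · r_yy) = 0.347 / √(0.603 × 0.607) = 0.347 / √0.366021 = 0.347 / 0.6050 ≈ 0.574.

0.574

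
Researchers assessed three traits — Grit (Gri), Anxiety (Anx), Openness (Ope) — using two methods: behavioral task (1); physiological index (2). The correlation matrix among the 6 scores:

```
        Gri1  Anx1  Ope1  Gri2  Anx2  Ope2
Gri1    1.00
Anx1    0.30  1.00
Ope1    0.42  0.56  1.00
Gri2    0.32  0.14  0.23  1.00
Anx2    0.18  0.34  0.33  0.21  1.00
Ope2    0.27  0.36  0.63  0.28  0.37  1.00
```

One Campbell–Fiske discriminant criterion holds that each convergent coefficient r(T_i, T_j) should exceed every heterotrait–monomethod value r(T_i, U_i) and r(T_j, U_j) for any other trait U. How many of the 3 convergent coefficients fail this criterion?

2

Each convergent coefficient versus the relevant comparison correlations:
Gri (methods 1·2): 0.32 vs {0.30, 0.21, 0.42, 0.28} → fail.
Anx (methods 1·2): 0.34 vs {0.30, 0.21, 0.56, 0.37} → fail.
Ope (methods 1·2): 0.63 vs {0.42, 0.28, 0.56, 0.37} → pass.
2 of 3 fail.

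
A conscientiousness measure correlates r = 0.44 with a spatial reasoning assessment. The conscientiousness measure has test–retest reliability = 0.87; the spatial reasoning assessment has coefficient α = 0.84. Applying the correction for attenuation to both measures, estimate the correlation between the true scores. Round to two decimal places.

0.51

r_true = r_obs / √(r_xx · r_yy) = 0.44 / √(0.87 × 0.84) = 0.44 / √0.7308 = 0.44 / 0.8549 ≈ 0.51.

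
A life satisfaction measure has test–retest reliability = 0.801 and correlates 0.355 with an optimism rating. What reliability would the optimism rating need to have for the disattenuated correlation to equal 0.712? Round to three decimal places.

r_true = r_obs / √(r_xx · r_yy) ⇒ 0.712 = 0.355 / √(0.801 · r_yy).
√(0.801 · r_yy) = 0.355 / 0.712 = 0.4986; 0.801 · r_yy = 0.2486; r_yy = 0.2486 / 0.801 ≈ 0.310.

0.310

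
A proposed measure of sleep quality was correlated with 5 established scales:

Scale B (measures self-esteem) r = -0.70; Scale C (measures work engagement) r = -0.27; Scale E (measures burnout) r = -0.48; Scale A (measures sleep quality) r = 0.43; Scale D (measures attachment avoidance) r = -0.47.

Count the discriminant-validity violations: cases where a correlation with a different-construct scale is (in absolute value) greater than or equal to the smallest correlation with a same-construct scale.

Convergent (same construct = sleep quality): Scale A.
Smallest convergent = 0.43. Discriminant |r|: 0.70, 0.27, 0.48, 0.47; count ≥ 0.43 → 3.

3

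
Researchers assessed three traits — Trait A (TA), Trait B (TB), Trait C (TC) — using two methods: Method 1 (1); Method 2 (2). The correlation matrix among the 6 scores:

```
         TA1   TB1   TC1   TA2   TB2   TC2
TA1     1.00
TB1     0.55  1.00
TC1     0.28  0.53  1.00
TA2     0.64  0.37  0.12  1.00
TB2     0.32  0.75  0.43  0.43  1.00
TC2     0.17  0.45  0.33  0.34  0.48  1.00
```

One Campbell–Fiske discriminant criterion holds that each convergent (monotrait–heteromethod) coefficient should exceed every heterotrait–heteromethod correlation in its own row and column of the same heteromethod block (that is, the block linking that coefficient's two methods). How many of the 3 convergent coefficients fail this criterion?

1

Each convergent coefficient versus the relevant comparison correlations:
TA (methods 1·2): 0.64 vs {0.32, 0.37, 0.17, 0.12} → pass.
TB (methods 1·2): 0.75 vs {0.37, 0.32, 0.45, 0.43} → pass.
TC (methods 1·2): 0.33 vs {0.12, 0.17, 0.43, 0.45} → fail.
1 of 3 fail.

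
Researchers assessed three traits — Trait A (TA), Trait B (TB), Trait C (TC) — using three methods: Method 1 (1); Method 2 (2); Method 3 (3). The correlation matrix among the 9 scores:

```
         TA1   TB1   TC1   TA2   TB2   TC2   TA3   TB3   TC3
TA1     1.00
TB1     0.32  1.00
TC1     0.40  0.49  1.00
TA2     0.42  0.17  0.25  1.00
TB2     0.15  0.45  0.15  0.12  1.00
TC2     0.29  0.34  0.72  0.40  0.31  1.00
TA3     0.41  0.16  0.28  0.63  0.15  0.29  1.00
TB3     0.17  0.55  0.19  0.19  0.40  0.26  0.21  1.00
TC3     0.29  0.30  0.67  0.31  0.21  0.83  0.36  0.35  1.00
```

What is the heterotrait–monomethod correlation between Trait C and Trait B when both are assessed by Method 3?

Different traits, same method: r(TC3, TB3) = 0.35.

0.35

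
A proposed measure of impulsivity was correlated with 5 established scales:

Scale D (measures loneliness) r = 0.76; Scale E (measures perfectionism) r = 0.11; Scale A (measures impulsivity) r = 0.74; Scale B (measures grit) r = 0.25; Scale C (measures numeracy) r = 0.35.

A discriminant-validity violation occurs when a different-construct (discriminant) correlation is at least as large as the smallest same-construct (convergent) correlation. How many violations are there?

Convergent (same construct = impulsivity): Scale A.
Smallest convergent = 0.74. Discriminant values: 0.76, 0.11, 0.25, 0.35; count ≥ 0.74 → 1.

1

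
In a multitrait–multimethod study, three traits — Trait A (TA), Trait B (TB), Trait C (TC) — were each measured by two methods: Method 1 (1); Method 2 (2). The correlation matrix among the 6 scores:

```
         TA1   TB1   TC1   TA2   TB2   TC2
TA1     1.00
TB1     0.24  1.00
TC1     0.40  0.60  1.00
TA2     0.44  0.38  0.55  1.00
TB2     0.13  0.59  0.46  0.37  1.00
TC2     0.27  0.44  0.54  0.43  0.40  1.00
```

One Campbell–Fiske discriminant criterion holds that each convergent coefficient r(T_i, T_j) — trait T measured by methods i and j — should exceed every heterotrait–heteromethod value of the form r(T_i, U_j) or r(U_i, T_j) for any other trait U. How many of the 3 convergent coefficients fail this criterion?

2

Convergent coefficients and their comparison sets:
TA (methods 1·2): 0.44 vs {0.13, 0.38, 0.27, 0.55} → fail.
TB (methods 1·2): 0.59 vs {0.38, 0.13, 0.44, 0.46} → pass.
TC (methods 1·2): 0.54 vs {0.55, 0.27, 0.46, 0.44} → fail.
2 of 3 fail.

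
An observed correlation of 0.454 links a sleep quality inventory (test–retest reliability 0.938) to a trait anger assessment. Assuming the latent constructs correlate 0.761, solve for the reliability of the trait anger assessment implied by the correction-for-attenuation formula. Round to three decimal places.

0.379

r_true = r_obs / √(r_xx · r_yy) ⇒ 0.761 = 0.454 / √(0.938 · r_yy).
√(0.938 · r_yy) = 0.454 / 0.761 = 0.5966; 0.938 · r_yy = 0.3559; r_yy = 0.3559 / 0.938 ≈ 0.379.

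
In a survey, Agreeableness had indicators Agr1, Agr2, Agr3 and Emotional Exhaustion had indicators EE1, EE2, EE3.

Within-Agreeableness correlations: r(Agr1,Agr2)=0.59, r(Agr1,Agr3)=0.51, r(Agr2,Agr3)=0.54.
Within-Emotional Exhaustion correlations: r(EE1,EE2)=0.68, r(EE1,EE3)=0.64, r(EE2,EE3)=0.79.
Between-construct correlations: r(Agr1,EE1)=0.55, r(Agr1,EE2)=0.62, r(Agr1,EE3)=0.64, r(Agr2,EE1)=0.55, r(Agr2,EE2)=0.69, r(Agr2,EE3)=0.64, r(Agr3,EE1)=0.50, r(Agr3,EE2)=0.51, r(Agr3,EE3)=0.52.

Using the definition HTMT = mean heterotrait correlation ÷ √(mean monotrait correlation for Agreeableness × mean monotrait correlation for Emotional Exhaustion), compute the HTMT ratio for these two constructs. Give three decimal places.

0.935

Mean between = 5.22/9 = 0.5800.
Mean within-Agr = 1.64/3 = 0.5467; mean within-EE = 2.11/3 = 0.7033.
Geometric mean = √(0.5467 × 0.7033) = 0.6201.
HTMT = 0.5800 / 0.6201 = 0.935.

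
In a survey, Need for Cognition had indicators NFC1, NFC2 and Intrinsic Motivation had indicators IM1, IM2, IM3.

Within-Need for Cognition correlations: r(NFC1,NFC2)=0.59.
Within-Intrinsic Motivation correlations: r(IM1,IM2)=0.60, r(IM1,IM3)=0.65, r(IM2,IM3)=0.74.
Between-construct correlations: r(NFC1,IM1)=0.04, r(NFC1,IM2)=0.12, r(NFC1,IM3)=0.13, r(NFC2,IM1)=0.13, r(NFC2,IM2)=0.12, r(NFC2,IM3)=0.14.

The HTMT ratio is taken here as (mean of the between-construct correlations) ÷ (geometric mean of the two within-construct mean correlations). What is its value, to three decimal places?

0.181

Mean between = 0.68/6 = 0.1133.
Mean within-NFC = 0.59/1 = 0.5900; mean within-IM = 1.99/3 = 0.6633.
Geometric mean = √(0.5900 × 0.6633) = 0.6256.
HTMT = 0.1133 / 0.6256 = 0.181.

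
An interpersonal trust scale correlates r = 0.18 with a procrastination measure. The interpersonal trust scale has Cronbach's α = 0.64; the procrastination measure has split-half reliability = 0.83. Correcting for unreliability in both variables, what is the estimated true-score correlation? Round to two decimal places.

0.25

r_true = r_obs / √(r_xx · r_yy) = 0.18 / √(0.64 × 0.83) = 0.18 / √0.5312 = 0.18 / 0.7288 ≈ 0.25.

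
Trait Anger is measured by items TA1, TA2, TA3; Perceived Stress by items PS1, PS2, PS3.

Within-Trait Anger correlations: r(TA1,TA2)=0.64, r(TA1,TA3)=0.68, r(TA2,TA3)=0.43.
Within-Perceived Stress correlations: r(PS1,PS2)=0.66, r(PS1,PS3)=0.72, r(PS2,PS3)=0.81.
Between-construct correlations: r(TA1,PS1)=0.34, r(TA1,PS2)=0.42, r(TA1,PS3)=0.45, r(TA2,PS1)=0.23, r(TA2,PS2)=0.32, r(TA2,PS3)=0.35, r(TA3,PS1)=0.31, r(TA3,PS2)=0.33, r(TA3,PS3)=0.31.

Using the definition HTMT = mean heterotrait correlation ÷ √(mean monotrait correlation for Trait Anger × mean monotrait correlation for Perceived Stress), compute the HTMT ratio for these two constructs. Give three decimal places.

0.521

Mean heterotrait r = 3.06/9 = 0.3400.
Mean within-TA = 1.75/3 = 0.5833; mean within-PS = 2.19/3 = 0.7300.
Geometric mean = √(0.5833 × 0.7300) = 0.6525.
HTMT = 0.3400 / 0.6525 = 0.521.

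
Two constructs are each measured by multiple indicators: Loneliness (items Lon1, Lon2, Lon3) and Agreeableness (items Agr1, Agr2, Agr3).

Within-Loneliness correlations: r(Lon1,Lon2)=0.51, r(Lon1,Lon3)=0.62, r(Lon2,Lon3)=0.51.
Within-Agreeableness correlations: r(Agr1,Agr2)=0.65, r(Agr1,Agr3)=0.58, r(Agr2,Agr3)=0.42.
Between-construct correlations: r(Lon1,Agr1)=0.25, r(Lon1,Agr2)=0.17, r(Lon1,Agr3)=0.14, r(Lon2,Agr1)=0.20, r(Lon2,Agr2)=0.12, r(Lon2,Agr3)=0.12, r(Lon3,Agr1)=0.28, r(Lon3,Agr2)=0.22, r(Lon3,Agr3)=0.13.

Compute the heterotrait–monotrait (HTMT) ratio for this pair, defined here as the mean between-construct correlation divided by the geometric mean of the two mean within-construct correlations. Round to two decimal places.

Between-construct mean = 1.63/9 = 0.1811.
Mean within-Lon = 1.64/3 = 0.5467; mean within-Agr = 1.65/3 = 0.5500.
Geometric mean = √(0.5467 × 0.5500) = 0.5483.
HTMT = 0.1811 / 0.5483 = 0.33.

0.33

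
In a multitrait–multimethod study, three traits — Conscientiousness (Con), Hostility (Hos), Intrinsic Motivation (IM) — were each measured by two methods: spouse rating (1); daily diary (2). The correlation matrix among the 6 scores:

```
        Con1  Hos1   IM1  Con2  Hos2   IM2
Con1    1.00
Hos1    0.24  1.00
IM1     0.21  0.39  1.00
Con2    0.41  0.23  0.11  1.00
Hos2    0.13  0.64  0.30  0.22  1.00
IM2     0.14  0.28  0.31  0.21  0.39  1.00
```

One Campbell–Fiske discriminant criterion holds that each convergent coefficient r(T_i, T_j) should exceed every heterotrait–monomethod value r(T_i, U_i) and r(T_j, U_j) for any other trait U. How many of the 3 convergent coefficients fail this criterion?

1

Checking each validity diagonal entry against its comparison values:
Con (methods 1·2): 0.41 vs {0.24, 0.22, 0.21, 0.21} → pass.
Hos (methods 1·2): 0.64 vs {0.24, 0.22, 0.39, 0.39} → pass.
IM (methods 1·2): 0.31 vs {0.21, 0.21, 0.39, 0.39} → fail.
1 of 3 fail.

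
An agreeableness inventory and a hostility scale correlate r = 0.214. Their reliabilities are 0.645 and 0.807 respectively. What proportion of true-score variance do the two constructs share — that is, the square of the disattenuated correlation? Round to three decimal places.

0.088

Disattenuated r = 0.214 / √(0.645 × 0.807) = 0.214 / 0.7215 = 0.2966.
Shared true-score variance = 0.2966² = 0.0880 ≈ 0.088.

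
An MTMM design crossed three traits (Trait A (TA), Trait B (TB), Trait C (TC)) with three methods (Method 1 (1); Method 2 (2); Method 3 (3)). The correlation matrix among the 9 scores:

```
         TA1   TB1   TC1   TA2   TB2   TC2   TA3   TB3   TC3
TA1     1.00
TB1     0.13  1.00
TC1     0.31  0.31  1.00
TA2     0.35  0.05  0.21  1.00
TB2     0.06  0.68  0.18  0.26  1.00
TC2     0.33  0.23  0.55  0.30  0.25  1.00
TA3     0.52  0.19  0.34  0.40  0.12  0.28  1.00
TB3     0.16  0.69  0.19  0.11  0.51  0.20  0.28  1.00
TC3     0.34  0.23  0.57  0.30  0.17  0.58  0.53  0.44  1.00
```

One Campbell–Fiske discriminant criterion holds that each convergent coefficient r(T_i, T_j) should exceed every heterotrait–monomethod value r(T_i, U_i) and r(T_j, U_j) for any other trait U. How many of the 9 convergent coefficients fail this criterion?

2

Each convergent coefficient versus the relevant comparison correlations:
TA (methods 1·2): 0.35 vs {0.13, 0.26, 0.31, 0.30} → pass.
TA (methods 1·3): 0.52 vs {0.13, 0.28, 0.31, 0.53} → fail.
TA (methods 2·3): 0.40 vs {0.26, 0.28, 0.30, 0.53} → fail.
TB (methods 1·2): 0.68 vs {0.13, 0.26, 0.31, 0.25} → pass.
TB (methods 1·3): 0.69 vs {0.13, 0.28, 0.31, 0.44} → pass.
TB (methods 2·3): 0.51 vs {0.26, 0.28, 0.25, 0.44} → pass.
TC (methods 1·2): 0.55 vs {0.31, 0.30, 0.31, 0.25} → pass.
TC (methods 1·3): 0.57 vs {0.31, 0.53, 0.31, 0.44} → pass.
TC (methods 2·3): 0.58 vs {0.30, 0.53, 0.25, 0.44} → pass.
2 of 9 fail.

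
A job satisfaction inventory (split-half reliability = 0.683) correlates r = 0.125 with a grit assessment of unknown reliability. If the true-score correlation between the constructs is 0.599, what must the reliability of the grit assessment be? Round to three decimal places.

r_true = r_obs / √(r_xx · r_yy) ⇒ 0.599 = 0.125 / √(0.683 · r_yy).
√(0.683 · r_yy) = 0.125 / 0.599 = 0.2087; 0.683 · r_yy = 0.0436; r_yy = 0.0436 / 0.683 ≈ 0.064.

0.064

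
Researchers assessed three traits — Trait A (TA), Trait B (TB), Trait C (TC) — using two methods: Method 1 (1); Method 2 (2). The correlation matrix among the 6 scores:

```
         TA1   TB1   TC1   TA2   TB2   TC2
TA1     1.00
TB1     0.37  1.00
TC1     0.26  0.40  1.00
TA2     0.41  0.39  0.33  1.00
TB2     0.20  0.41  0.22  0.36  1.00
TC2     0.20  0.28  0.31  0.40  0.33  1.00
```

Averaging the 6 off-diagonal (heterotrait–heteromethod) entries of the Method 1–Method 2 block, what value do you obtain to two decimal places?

0.27

HTHM values (method 1 × method 2): 0.20, 0.20, 0.39, 0.28, 0.33, 0.22; mean = 1.62/6 = 0.27.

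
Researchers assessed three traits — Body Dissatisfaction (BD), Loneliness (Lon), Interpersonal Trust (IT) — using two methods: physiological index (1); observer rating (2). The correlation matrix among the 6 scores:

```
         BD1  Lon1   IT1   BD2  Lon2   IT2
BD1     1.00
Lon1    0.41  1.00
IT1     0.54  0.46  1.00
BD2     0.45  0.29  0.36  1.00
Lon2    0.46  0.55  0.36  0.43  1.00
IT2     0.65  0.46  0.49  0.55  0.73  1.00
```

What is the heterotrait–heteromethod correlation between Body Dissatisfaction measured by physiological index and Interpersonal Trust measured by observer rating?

0.65

Different traits and methods: r(BD1, IT2) = 0.65.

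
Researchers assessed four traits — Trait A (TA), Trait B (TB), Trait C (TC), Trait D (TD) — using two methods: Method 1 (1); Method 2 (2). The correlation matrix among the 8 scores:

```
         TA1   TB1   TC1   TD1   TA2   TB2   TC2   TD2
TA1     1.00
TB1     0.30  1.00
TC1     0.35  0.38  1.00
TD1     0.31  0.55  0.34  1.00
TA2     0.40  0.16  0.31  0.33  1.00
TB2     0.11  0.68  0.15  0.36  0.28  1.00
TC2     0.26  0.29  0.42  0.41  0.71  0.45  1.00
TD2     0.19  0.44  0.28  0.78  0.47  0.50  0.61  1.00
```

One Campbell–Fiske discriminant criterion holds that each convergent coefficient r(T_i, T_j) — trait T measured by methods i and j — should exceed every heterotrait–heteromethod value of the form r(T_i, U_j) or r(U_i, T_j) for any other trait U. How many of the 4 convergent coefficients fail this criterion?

0

Checking each validity diagonal entry against its comparison values:
TA (methods 1·2): 0.40 vs {0.11, 0.16, 0.26, 0.31, 0.19, 0.33} → pass.
TB (methods 1·2): 0.68 vs {0.16, 0.11, 0.29, 0.15, 0.44, 0.36} → pass.
TC (methods 1·2): 0.42 vs {0.31, 0.26, 0.15, 0.29, 0.28, 0.41} → pass.
TD (methods 1·2): 0.78 vs {0.33, 0.19, 0.36, 0.44, 0.41, 0.28} → pass.
0 of 4 fail.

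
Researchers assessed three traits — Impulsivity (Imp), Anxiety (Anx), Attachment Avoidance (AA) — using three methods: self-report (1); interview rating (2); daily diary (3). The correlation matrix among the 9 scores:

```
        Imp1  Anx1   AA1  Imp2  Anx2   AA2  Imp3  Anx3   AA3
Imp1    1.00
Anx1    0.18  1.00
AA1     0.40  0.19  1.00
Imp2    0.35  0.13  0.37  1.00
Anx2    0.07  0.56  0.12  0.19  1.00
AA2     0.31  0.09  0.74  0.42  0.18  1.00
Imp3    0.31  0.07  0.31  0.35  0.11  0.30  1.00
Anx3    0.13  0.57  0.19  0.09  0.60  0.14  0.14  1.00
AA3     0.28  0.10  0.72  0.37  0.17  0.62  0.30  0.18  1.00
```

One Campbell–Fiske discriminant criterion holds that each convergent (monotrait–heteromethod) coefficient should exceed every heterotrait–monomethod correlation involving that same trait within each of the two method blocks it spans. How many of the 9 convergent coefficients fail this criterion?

3

Convergent coefficients and their comparison sets:
Imp (methods 1·2): 0.35 vs {0.18, 0.19, 0.40, 0.42} → fail.
Imp (methods 1·3): 0.31 vs {0.18, 0.14, 0.40, 0.30} → fail.
Imp (methods 2·3): 0.35 vs {0.19, 0.14, 0.42, 0.30} → fail.
Anx (methods 1·2): 0.56 vs {0.18, 0.19, 0.19, 0.18} → pass.
Anx (methods 1·3): 0.57 vs {0.18, 0.14, 0.19, 0.18} → pass.
Anx (methods 2·3): 0.60 vs {0.19, 0.14, 0.18, 0.18} → pass.
AA (methods 1·2): 0.74 vs {0.40, 0.42, 0.19, 0.18} → pass.
AA (methods 1·3): 0.72 vs {0.40, 0.30, 0.19, 0.18} → pass.
AA (methods 2·3): 0.62 vs {0.42, 0.30, 0.18, 0.18} → pass.
3 of 9 fail.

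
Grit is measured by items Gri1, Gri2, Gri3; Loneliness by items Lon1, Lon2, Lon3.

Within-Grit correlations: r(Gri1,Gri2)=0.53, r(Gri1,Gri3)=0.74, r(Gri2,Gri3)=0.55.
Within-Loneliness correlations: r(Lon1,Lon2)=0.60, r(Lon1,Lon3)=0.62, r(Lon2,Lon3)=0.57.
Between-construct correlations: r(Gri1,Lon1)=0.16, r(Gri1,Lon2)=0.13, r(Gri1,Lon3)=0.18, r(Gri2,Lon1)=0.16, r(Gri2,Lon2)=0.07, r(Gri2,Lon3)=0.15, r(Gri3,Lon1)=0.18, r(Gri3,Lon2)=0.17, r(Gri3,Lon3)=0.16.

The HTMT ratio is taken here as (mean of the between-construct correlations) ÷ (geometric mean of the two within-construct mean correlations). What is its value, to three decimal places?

Mean heterotrait r = 1.36/9 = 0.1511.
Mean within-Gri = 1.82/3 = 0.6067; mean within-Lon = 1.79/3 = 0.5967.
Geometric mean = √(0.6067 × 0.5967) = 0.6017.
HTMT = 0.1511 / 0.6017 = 0.251.

0.251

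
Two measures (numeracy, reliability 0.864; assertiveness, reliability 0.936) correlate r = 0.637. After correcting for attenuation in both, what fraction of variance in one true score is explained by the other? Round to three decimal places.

Disattenuated r = 0.637 / √(0.864 × 0.936) = 0.637 / 0.8993 = 0.7083.
Shared true-score variance = 0.7083² = 0.5017 ≈ 0.502.

0.502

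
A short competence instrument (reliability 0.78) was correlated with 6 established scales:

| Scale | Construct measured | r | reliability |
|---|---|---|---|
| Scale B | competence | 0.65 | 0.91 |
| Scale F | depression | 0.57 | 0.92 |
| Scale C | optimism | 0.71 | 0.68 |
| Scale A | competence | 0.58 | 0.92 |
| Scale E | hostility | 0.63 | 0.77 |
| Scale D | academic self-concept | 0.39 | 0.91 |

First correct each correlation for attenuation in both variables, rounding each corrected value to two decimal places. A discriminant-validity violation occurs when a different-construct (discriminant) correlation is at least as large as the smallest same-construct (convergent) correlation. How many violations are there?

2

Disattenuated r (r / √(r_scale · r_new)):
  Scale B (conv): 0.65 / √(0.91·0.78) = 0.77
  Scale F (disc): 0.57 / √(0.92·0.78) = 0.67
  Scale C (disc): 0.71 / √(0.68·0.78) = 0.97
  Scale A (conv): 0.58 / √(0.92·0.78) = 0.68
  Scale E (disc): 0.63 / √(0.77·0.78) = 0.81
  Scale D (disc): 0.39 / √(0.91·0.78) = 0.46
Smallest convergent = 0.68. Discriminant values: 0.67, 0.97, 0.81, 0.46; count ≥ 0.68 → 2.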